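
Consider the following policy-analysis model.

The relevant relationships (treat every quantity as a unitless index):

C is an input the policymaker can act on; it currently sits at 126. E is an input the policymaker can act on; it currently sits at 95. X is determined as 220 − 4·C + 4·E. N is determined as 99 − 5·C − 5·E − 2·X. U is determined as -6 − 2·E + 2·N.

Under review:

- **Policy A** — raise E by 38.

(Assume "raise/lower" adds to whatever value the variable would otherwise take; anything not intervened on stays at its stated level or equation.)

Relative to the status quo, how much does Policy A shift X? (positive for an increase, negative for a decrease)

152

Baseline:
  C = 126
  E = 95
  X = 220 − 4·126 + 4·95 = 96
Policy A (E + 38):
  C = 126
  E = 95 + 38 = 133
  X = 220 − 4·126 + 4·133 = 248
Change in X: 248 − 96 = 152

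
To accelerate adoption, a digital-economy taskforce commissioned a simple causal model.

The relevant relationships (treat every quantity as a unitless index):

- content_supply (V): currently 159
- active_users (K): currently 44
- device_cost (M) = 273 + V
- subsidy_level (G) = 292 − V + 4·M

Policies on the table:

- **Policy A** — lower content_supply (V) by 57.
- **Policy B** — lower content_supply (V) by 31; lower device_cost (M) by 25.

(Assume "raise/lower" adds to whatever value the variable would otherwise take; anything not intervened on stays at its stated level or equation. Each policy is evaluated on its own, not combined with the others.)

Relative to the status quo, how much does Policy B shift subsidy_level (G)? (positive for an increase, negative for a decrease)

-193

Baseline:
  V = 159
  M = 273 + 159 = 432
  G = 292 − 159 + 4·432 = 1861
Policy B (V − 31, M − 25):
  V = 159 − 31 = 128
  M = 273 + 128 (−25 from intervention) = 376
  G = 292 − 128 + 4·376 = 1668
Change in G: 1668 − 1861 = -193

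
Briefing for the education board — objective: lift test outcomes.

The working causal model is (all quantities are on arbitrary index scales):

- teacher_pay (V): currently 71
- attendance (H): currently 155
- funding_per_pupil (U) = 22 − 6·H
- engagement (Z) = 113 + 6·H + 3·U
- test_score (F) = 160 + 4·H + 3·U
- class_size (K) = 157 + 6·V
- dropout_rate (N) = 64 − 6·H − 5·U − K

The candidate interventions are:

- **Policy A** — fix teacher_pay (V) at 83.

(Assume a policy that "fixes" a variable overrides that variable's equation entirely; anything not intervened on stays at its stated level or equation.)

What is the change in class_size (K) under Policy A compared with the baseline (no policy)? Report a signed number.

72

Baseline:
  V = 71
  K = 157 + 6·71 = 583
Policy A (V := 83):
  V = 83
  K = 157 + 6·83 = 655
Change in K: 655 − 583 = 72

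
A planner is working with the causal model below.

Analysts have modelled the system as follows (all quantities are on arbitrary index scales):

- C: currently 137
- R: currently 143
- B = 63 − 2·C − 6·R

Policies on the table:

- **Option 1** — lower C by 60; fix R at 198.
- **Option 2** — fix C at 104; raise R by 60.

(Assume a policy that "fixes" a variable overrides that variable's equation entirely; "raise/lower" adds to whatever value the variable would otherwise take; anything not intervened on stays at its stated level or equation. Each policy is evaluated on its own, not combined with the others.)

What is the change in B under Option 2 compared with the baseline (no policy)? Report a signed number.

Baseline:
  C = 137
  R = 143
  B = 63 − 2·137 − 6·143 = -1069
Option 2 (C := 104, R + 60):
  C = 104
  R = 143 + 60 = 203
  B = 63 − 2·104 − 6·203 = -1363
Change in B: -1363 − (-1069) = -294

-294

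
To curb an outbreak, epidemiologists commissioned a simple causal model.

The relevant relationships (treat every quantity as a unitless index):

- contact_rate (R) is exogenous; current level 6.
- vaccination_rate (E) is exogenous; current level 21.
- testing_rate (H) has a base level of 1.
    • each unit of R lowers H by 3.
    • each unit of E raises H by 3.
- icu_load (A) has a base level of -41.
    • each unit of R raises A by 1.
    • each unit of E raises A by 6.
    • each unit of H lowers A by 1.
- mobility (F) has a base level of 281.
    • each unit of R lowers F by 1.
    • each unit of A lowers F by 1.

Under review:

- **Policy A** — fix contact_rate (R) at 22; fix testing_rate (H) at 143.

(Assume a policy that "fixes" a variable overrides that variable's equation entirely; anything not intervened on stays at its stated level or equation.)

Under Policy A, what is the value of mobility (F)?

Policy A (R := 22, H := 143):
  R = 22
  E = 21
  H = 143
  A = -41 + 22 + 6·21 − 143 = -36
  F = 281 − 22 − (-36) = 295

295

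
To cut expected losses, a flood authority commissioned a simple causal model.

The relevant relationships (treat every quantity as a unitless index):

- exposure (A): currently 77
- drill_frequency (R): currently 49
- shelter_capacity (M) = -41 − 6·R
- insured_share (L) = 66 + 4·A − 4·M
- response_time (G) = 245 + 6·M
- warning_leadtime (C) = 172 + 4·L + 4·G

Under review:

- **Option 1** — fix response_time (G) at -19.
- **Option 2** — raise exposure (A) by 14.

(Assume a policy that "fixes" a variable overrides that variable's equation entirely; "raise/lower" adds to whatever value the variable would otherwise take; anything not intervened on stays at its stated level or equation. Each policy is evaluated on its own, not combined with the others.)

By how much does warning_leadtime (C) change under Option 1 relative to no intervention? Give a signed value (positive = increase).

6984

Baseline:
  A = 77
  R = 49
  M = -41 − 6·49 = -335
  L = 66 + 4·77 − 4·(-335) = 1714
  G = 245 + 6·(-335) = -1765
  C = 172 + 4·1714 + 4·(-1765) = -32
Option 1 (G := -19):
  A = 77
  R = 49
  M = -41 − 6·49 = -335
  L = 66 + 4·77 − 4·(-335) = 1714
  G = -19
  C = 172 + 4·1714 + 4·(-19) = 6952
Change in C: 6952 − (-32) = 6984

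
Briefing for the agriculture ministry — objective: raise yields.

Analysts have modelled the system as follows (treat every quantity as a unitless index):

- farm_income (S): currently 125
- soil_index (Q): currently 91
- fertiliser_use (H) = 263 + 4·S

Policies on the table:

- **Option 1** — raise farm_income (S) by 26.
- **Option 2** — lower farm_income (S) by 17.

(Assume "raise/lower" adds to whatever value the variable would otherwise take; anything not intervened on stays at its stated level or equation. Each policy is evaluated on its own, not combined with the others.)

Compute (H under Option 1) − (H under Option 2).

Option 1 (S + 26):
  S = 125 + 26 = 151
  H = 263 + 4·151 = 867
Option 2 (S − 17):
  S = 125 − 17 = 108
  H = 263 + 4·108 = 695
H: 867 − 695 = 172

172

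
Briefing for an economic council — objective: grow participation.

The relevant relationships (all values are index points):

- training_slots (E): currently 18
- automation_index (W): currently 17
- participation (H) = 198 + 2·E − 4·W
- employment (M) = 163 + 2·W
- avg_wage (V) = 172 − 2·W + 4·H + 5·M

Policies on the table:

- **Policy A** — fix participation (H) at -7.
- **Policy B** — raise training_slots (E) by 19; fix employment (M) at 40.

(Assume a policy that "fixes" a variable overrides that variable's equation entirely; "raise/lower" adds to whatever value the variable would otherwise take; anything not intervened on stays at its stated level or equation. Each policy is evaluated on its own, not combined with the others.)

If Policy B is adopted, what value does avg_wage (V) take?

Policy B (E + 19, M := 40):
  E = 18 + 19 = 37
  W = 17
  H = 198 + 2·37 − 4·17 = 204
  M = 40
  V = 172 − 2·17 + 4·204 + 5·40 = 1154

1154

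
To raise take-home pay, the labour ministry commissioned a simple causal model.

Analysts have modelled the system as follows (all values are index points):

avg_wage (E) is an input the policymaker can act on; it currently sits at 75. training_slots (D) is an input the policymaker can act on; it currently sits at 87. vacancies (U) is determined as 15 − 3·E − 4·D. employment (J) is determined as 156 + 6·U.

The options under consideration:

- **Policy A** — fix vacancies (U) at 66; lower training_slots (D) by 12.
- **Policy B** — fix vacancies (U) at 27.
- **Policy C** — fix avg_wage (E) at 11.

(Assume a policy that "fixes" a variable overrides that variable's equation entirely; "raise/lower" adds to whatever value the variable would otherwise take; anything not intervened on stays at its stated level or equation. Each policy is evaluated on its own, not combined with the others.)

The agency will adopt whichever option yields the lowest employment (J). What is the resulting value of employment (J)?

Policy A (U := 66, D − 12):
  E = 75
  D = 87 − 12 = 75
  U = 66
  J = 156 + 6·66 = 552
Policy B (U := 27):
  E = 75
  D = 87
  U = 27
  J = 156 + 6·27 = 318
Policy C (E := 11):
  E = 11
  D = 87
  U = 15 − 3·11 − 4·87 = -366
  J = 156 + 6·(-366) = -2040
Comparing — Policy A: J=552, Policy B: J=318, Policy C: J=-2040. Lowest is -2040 (Policy C).

-2040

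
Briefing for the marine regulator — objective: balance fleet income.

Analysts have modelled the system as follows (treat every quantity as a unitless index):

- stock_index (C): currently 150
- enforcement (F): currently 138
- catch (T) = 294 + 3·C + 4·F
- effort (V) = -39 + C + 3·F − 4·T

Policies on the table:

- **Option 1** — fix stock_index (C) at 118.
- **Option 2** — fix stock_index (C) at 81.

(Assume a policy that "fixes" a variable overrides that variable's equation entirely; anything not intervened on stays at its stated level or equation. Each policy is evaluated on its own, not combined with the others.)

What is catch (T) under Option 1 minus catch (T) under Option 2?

111

Option 1 (C := 118):
  C = 118
  F = 138
  T = 294 + 3·118 + 4·138 = 1200
Option 2 (C := 81):
  C = 81
  F = 138
  T = 294 + 3·81 + 4·138 = 1089
T: 1200 − 1089 = 111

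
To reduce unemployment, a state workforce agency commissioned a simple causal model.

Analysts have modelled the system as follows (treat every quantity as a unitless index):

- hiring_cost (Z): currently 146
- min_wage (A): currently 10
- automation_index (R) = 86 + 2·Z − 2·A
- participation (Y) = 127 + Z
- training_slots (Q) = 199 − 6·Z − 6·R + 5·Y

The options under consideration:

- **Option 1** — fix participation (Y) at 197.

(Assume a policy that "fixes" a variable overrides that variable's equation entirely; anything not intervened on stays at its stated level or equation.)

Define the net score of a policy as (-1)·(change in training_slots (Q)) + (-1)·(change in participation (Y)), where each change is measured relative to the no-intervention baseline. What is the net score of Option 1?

456

Baseline:
  Z = 146
  A = 10
  R = 86 + 2·146 − 2·10 = 358
  Y = 127 + 146 = 273
  Q = 199 − 6·146 − 6·358 + 5·273 = -1460
Option 1 (Y := 197):
  Z = 146
  A = 10
  R = 86 + 2·146 − 2·10 = 358
  Y = 197
  Q = 199 − 6·146 − 6·358 + 5·197 = -1840
ΔQ = -1840 − (-1460) = -380; ΔY = 197 − 273 = -76
Score = (-1)·(-380) + (-1)·(-76) = 456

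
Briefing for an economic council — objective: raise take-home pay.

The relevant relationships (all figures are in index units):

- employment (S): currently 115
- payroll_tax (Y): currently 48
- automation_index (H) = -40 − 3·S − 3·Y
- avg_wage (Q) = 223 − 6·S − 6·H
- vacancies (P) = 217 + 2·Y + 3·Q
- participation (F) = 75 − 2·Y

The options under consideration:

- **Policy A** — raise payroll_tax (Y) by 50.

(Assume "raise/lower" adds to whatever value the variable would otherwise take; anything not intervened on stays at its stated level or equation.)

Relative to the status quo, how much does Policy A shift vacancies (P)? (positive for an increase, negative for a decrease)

Baseline:
  S = 115
  Y = 48
  H = -40 − 3·115 − 3·48 = -529
  Q = 223 − 6·115 − 6·(-529) = 2707
  P = 217 + 2·48 + 3·2707 = 8434
Policy A (Y + 50):
  S = 115
  Y = 48 + 50 = 98
  H = -40 − 3·115 − 3·98 = -679
  Q = 223 − 6·115 − 6·(-679) = 3607
  P = 217 + 2·98 + 3·3607 = 11234
Change in P: 11234 − 8434 = 2800

2800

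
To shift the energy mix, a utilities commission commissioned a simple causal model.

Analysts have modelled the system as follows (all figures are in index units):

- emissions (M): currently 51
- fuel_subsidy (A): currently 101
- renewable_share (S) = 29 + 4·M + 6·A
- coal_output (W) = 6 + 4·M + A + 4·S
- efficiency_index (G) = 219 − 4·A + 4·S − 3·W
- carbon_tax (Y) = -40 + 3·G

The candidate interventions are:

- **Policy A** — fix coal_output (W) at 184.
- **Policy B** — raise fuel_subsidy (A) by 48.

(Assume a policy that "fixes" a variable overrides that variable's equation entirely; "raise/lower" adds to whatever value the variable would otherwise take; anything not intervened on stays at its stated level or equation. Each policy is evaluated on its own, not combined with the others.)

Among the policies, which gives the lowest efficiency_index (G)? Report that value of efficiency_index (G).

-10470

Policy A (W := 184):
  M = 51
  A = 101
  S = 29 + 4·51 + 6·101 = 839
  W = 184
  G = 219 − 4·101 + 4·839 − 3·184 = 2619
Policy B (A + 48):
  M = 51
  A = 101 + 48 = 149
  S = 29 + 4·51 + 6·149 = 1127
  W = 6 + 4·51 + 149 + 4·1127 = 4867
  G = 219 − 4·149 + 4·1127 − 3·4867 = -10470
Comparing — Policy A: G=2619, Policy B: G=-10470. Lowest is -10470 (Policy B).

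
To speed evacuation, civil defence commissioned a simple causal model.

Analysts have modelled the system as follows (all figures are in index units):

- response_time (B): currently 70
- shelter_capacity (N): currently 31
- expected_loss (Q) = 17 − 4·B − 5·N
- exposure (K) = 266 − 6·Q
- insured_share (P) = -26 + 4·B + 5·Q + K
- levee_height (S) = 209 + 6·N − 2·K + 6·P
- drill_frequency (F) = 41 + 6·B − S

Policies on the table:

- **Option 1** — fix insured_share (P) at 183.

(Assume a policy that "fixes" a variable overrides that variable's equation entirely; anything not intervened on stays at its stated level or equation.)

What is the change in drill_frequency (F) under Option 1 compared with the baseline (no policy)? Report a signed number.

Baseline:
  B = 70
  N = 31
  Q = 17 − 4·70 − 5·31 = -418
  K = 266 − 6·(-418) = 2774
  P = -26 + 4·70 + 5·(-418) + 2774 = 938
  S = 209 + 6·31 − 2·2774 + 6·938 = 475
  F = 41 + 6·70 − 475 = -14
Option 1 (P := 183):
  B = 70
  N = 31
  Q = 17 − 4·70 − 5·31 = -418
  K = 266 − 6·(-418) = 2774
  P = 183
  S = 209 + 6·31 − 2·2774 + 6·183 = -4055
  F = 41 + 6·70 − (-4055) = 4516
Change in F: 4516 − (-14) = 4530

4530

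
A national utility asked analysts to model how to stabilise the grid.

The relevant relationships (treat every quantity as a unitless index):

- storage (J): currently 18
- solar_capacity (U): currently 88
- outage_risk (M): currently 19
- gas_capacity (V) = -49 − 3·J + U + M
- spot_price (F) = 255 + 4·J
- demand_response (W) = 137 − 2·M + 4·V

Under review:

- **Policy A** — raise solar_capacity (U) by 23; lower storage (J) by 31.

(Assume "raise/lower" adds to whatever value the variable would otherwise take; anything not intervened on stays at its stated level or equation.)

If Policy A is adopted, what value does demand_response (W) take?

579

Policy A (U + 23, J − 31):
  J = 18 − 31 = -13
  U = 88 + 23 = 111
  M = 19
  V = -49 − 3·(-13) + 111 + 19 = 120
  W = 137 − 2·19 + 4·120 = 579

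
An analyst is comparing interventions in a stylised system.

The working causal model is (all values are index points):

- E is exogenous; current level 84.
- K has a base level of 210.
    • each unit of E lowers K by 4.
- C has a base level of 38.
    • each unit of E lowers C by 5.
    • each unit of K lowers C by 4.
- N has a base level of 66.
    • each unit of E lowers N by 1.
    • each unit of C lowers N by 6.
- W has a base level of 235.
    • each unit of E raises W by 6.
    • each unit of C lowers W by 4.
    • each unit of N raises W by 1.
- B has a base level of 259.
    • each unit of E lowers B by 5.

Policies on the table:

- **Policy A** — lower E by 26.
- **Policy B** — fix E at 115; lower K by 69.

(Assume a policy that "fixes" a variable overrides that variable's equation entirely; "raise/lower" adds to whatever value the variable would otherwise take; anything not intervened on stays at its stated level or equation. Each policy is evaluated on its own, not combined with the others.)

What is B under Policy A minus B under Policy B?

285

Policy A (E − 26):
  E = 84 − 26 = 58
  B = 259 − 5·58 = -31
Policy B (E := 115, K − 69):
  E = 115
  B = 259 − 5·115 = -316
B: -31 − (-316) = 285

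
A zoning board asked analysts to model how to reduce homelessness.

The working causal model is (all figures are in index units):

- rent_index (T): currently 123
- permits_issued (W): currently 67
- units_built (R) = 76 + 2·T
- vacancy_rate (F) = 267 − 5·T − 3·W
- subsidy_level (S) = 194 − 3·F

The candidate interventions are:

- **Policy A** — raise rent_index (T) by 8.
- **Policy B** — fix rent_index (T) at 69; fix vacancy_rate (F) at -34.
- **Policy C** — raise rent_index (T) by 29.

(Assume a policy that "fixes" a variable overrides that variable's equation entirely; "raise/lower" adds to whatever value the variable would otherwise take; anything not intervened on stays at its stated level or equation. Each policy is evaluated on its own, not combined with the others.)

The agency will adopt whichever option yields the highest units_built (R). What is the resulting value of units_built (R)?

380

Policy A (T + 8):
  T = 123 + 8 = 131
  R = 76 + 2·131 = 338
Policy B (T := 69, F := -34):
  T = 69
  R = 76 + 2·69 = 214
Policy C (T + 29):
  T = 123 + 29 = 152
  R = 76 + 2·152 = 380
Comparing — Policy A: R=338, Policy B: R=214, Policy C: R=380. Highest is 380 (Policy C).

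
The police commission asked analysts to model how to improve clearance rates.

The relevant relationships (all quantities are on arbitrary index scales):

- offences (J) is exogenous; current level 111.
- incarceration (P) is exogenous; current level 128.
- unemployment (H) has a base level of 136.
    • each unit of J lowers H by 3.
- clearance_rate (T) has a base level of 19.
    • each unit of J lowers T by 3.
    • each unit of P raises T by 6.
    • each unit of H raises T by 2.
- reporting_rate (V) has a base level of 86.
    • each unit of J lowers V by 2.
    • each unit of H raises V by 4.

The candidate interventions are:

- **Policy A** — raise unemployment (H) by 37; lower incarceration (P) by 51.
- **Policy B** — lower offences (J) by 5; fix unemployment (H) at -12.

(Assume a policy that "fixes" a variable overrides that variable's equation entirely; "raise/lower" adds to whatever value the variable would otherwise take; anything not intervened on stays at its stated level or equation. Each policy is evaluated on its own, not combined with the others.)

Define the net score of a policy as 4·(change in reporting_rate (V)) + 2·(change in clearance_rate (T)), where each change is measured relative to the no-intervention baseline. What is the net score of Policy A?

Baseline:
  J = 111
  P = 128
  H = 136 − 3·111 = -197
  T = 19 − 3·111 + 6·128 + 2·(-197) = 60
  V = 86 − 2·111 + 4·(-197) = -924
Policy A (H + 37, P − 51):
  J = 111
  P = 128 − 51 = 77
  H = 136 − 3·111 (+37 from intervention) = -160
  T = 19 − 3·111 + 6·77 + 2·(-160) = -172
  V = 86 − 2·111 + 4·(-160) = -776
ΔV = -776 − (-924) = 148; ΔT = -172 − 60 = -232
Score = 4·148 + 2·(-232) = 128

128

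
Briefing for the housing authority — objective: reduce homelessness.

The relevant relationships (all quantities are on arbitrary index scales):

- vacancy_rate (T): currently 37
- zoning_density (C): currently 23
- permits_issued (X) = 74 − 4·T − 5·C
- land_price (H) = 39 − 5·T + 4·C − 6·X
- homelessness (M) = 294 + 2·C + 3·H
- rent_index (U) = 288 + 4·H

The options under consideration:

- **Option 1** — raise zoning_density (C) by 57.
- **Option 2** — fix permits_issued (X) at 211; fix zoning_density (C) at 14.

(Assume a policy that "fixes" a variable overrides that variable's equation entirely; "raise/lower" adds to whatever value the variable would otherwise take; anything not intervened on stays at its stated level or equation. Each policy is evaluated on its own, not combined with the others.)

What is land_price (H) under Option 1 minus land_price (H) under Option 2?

4374

Option 1 (C + 57):
  T = 37
  C = 23 + 57 = 80
  X = 74 − 4·37 − 5·80 = -474
  H = 39 − 5·37 + 4·80 − 6·(-474) = 3018
Option 2 (X := 211, C := 14):
  T = 37
  C = 14
  X = 211
  H = 39 − 5·37 + 4·14 − 6·211 = -1356
H: 3018 − (-1356) = 4374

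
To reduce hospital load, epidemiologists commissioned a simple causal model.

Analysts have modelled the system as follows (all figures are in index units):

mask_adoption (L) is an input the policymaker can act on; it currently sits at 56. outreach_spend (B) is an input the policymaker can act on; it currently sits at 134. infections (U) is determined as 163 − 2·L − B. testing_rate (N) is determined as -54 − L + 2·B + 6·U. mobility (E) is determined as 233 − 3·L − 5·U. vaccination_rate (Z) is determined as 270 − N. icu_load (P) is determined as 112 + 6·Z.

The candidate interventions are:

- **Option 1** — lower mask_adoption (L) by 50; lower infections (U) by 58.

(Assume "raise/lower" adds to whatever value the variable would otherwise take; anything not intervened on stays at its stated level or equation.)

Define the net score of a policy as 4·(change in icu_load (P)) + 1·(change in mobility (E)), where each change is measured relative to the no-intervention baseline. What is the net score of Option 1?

-7308

Baseline:
  L = 56
  B = 134
  U = 163 − 2·56 − 134 = -83
  N = -54 − 56 + 2·134 + 6·(-83) = -340
  E = 233 − 3·56 − 5·(-83) = 480
  Z = 270 − (-340) = 610
  P = 112 + 6·610 = 3772
Option 1 (L − 50, U − 58):
  L = 56 − 50 = 6
  B = 134
  U = 163 − 2·6 − 134 (−58 from intervention) = -41
  N = -54 − 6 + 2·134 + 6·(-41) = -38
  E = 233 − 3·6 − 5·(-41) = 420
  Z = 270 − (-38) = 308
  P = 112 + 6·308 = 1960
ΔP = 1960 − 3772 = -1812; ΔE = 420 − 480 = -60
Score = 4·(-1812) + 1·(-60) = -7308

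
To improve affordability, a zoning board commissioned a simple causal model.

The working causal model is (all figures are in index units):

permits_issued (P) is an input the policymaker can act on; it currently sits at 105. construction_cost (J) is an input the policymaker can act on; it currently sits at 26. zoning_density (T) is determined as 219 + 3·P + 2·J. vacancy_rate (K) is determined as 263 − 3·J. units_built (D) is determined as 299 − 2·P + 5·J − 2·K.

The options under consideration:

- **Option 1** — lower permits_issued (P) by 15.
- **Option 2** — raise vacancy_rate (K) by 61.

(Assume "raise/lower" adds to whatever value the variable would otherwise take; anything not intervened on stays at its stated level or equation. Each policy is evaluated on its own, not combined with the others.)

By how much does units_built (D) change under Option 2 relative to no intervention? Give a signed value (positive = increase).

Baseline:
  P = 105
  J = 26
  K = 263 − 3·26 = 185
  D = 299 − 2·105 + 5·26 − 2·185 = -151
Option 2 (K + 61):
  P = 105
  J = 26
  K = 263 − 3·26 (+61 from intervention) = 246
  D = 299 − 2·105 + 5·26 − 2·246 = -273
Change in D: -273 − (-151) = -122

-122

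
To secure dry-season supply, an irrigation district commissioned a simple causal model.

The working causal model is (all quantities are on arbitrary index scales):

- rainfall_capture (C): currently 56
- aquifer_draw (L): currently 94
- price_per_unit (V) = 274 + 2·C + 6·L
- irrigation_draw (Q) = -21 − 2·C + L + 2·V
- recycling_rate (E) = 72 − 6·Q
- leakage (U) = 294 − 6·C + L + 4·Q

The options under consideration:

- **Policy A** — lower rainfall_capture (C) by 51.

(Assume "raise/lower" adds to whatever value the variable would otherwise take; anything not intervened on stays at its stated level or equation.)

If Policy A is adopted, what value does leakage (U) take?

Policy A (C − 51):
  C = 56 − 51 = 5
  L = 94
  V = 274 + 2·5 + 6·94 = 848
  Q = -21 − 2·5 + 94 + 2·848 = 1759
  U = 294 − 6·5 + 94 + 4·1759 = 7394

7394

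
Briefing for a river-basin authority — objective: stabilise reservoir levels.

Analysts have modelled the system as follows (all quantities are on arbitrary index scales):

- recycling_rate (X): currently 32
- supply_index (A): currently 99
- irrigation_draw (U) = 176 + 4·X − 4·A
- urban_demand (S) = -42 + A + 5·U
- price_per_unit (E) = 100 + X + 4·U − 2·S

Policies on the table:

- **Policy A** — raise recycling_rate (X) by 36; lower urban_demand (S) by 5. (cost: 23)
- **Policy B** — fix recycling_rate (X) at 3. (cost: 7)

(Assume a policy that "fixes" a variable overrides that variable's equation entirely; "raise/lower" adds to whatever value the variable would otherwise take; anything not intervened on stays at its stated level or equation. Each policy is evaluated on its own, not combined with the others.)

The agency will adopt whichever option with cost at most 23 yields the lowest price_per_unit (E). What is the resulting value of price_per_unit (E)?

-248

Policy A (X + 36, S − 5):
  X = 32 + 36 = 68
  A = 99
  U = 176 + 4·68 − 4·99 = 52
  S = -42 + 99 + 5·52 (−5 from intervention) = 312
  E = 100 + 68 + 4·52 − 2·312 = -248
Policy B (X := 3):
  X = 3
  A = 99
  U = 176 + 4·3 − 4·99 = -208
  S = -42 + 99 + 5·(-208) = -983
  E = 100 + 3 + 4·(-208) − 2·(-983) = 1237
Comparing — Policy A: E=-248, Policy B: E=1237. Lowest is -248 (Policy A).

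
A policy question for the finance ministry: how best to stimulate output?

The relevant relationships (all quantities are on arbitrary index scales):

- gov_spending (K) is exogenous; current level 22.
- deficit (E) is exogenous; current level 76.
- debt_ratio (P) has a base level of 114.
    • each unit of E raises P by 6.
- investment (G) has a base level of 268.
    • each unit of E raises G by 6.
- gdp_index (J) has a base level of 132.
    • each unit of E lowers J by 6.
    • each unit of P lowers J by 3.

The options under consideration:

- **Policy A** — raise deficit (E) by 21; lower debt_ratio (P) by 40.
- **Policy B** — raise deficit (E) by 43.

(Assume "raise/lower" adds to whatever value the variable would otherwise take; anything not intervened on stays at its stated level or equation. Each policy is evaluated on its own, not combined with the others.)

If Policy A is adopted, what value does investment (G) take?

850

Policy A (E + 21, P − 40):
  E = 76 + 21 = 97
  G = 268 + 6·97 = 850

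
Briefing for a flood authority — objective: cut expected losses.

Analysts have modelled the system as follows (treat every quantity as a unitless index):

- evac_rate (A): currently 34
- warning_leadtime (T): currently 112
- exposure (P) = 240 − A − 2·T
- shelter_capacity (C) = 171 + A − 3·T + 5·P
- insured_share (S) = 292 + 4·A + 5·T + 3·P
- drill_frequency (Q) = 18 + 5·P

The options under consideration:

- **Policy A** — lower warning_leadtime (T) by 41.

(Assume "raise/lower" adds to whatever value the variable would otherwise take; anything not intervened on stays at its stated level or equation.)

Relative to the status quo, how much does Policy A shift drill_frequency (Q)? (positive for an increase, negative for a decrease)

410

Baseline:
  A = 34
  T = 112
  P = 240 − 34 − 2·112 = -18
  Q = 18 + 5·(-18) = -72
Policy A (T − 41):
  A = 34
  T = 112 − 41 = 71
  P = 240 − 34 − 2·71 = 64
  Q = 18 + 5·64 = 338
Change in Q: 338 − (-72) = 410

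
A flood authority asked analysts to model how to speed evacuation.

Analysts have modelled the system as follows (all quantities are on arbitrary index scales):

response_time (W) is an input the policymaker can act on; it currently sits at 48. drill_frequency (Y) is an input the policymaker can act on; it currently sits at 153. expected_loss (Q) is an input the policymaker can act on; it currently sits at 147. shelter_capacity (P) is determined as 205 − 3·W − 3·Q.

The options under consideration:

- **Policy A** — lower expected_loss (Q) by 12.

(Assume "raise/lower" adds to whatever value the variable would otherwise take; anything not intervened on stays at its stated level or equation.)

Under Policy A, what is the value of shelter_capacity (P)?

-344

Policy A (Q − 12):
  W = 48
  Q = 147 − 12 = 135
  P = 205 − 3·48 − 3·135 = -344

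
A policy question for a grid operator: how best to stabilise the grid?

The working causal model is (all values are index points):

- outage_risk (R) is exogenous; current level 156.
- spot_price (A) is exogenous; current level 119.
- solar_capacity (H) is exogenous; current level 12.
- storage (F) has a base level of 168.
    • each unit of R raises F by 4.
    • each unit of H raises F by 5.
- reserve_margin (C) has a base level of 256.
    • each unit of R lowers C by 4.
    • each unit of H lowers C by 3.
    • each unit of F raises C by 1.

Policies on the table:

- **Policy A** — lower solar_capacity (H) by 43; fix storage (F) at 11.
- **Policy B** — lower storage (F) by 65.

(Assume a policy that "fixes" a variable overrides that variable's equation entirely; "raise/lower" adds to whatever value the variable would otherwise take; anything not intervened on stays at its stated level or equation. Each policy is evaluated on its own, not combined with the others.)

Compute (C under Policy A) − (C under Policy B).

-647

Policy A (H − 43, F := 11):
  R = 156
  H = 12 − 43 = -31
  F = 11
  C = 256 − 4·156 − 3·(-31) + 11 = -264
Policy B (F − 65):
  R = 156
  H = 12
  F = 168 + 4·156 + 5·12 (−65 from intervention) = 787
  C = 256 − 4·156 − 3·12 + 787 = 383
C: -264 − 383 = -647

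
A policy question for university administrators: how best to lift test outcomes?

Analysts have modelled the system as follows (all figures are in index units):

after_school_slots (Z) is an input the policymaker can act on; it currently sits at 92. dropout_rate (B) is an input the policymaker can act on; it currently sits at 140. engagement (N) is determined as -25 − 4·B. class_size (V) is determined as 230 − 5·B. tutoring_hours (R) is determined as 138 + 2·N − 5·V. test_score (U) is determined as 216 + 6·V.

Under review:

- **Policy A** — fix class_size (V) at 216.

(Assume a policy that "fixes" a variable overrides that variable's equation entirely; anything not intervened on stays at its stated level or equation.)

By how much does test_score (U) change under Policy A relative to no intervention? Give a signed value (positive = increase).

Baseline:
  B = 140
  V = 230 − 5·140 = -470
  U = 216 + 6·(-470) = -2604
Policy A (V := 216):
  B = 140
  V = 216
  U = 216 + 6·216 = 1512
Change in U: 1512 − (-2604) = 4116

4116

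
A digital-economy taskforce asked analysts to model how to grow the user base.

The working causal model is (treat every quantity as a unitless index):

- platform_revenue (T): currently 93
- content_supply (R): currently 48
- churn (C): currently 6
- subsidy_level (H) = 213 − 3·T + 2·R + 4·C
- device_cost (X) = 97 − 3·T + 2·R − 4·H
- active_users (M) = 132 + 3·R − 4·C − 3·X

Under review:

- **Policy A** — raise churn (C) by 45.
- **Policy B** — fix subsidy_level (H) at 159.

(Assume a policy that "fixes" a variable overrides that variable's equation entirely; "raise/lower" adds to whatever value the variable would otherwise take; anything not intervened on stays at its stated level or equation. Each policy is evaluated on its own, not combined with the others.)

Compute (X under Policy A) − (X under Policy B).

-300

Policy A (C + 45):
  T = 93
  R = 48
  C = 6 + 45 = 51
  H = 213 − 3·93 + 2·48 + 4·51 = 234
  X = 97 − 3·93 + 2·48 − 4·234 = -1022
Policy B (H := 159):
  T = 93
  R = 48
  C = 6
  H = 159
  X = 97 − 3·93 + 2·48 − 4·159 = -722
X: -1022 − (-722) = -300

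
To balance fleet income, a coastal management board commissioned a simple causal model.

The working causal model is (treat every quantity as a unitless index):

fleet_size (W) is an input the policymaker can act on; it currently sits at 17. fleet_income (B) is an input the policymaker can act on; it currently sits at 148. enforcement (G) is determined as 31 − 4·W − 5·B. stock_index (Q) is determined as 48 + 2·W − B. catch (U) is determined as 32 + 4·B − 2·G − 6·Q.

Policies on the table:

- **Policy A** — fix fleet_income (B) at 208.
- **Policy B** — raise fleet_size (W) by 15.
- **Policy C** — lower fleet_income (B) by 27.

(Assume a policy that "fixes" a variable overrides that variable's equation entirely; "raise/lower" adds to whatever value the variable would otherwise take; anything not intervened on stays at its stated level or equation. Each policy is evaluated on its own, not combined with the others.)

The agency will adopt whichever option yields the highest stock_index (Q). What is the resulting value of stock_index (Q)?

-36

Policy A (B := 208):
  W = 17
  B = 208
  Q = 48 + 2·17 − 208 = -126
Policy B (W + 15):
  W = 17 + 15 = 32
  B = 148
  Q = 48 + 2·32 − 148 = -36
Policy C (B − 27):
  W = 17
  B = 148 − 27 = 121
  Q = 48 + 2·17 − 121 = -39
Comparing — Policy A: Q=-126, Policy B: Q=-36, Policy C: Q=-39. Highest is -36 (Policy B).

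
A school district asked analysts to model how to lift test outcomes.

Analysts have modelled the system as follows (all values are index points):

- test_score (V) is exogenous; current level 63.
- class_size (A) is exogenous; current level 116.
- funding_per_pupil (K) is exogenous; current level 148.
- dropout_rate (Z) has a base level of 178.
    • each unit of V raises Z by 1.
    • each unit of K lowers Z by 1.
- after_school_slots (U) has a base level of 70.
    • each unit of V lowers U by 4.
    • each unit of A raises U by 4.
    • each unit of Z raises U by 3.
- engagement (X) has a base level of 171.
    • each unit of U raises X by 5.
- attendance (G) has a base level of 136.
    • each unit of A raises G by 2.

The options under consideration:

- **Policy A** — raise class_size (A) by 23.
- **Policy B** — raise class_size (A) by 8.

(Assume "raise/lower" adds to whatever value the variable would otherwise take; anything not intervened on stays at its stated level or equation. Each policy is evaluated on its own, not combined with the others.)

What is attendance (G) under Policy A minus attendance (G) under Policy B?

Policy A (A + 23):
  A = 116 + 23 = 139
  G = 136 + 2·139 = 414
Policy B (A + 8):
  A = 116 + 8 = 124
  G = 136 + 2·124 = 384
G: 414 − 384 = 30

30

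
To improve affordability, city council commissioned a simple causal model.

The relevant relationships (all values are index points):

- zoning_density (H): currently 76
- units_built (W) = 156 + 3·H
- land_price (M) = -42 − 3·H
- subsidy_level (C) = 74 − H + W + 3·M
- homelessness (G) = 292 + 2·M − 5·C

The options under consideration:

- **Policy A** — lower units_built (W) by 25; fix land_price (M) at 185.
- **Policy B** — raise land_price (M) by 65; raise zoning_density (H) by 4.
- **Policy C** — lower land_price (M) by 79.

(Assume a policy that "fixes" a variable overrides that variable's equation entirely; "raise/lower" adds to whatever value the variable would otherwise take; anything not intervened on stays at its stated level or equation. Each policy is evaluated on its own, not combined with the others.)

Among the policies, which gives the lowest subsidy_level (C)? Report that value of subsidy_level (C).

Policy A (W − 25, M := 185):
  H = 76
  W = 156 + 3·76 (−25 from intervention) = 359
  M = 185
  C = 74 − 76 + 359 + 3·185 = 912
Policy B (M + 65, H + 4):
  H = 76 + 4 = 80
  W = 156 + 3·80 = 396
  M = -42 − 3·80 (+65 from intervention) = -217
  C = 74 − 80 + 396 + 3·(-217) = -261
Policy C (M − 79):
  H = 76
  W = 156 + 3·76 = 384
  M = -42 − 3·76 (−79 from intervention) = -349
  C = 74 − 76 + 384 + 3·(-349) = -665
Comparing — Policy A: C=912, Policy B: C=-261, Policy C: C=-665. Lowest is -665 (Policy C).

-665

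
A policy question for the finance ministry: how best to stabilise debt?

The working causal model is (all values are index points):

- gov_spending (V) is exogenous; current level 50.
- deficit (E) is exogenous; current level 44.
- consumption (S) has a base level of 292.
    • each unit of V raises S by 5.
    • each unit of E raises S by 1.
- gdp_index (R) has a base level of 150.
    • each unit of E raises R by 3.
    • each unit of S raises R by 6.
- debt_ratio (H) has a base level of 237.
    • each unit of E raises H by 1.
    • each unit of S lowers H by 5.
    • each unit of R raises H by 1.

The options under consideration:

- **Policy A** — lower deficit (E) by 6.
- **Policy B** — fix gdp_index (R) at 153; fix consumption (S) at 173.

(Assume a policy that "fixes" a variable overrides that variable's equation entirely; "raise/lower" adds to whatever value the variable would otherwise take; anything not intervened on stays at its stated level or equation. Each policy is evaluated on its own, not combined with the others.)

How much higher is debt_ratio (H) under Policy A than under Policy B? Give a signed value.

Policy A (E − 6):
  V = 50
  E = 44 − 6 = 38
  S = 292 + 5·50 + 38 = 580
  R = 150 + 3·38 + 6·580 = 3744
  H = 237 + 38 − 5·580 + 3744 = 1119
Policy B (R := 153, S := 173):
  V = 50
  E = 44
  S = 173
  R = 153
  H = 237 + 44 − 5·173 + 153 = -431
H: 1119 − (-431) = 1550

1550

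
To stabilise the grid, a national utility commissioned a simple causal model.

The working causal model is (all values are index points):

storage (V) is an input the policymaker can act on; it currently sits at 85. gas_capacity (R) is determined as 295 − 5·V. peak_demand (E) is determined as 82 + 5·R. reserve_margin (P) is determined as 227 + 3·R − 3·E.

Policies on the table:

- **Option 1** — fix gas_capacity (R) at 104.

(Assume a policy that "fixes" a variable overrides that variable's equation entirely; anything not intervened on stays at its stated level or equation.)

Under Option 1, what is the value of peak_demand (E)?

602

Option 1 (R := 104):
  V = 85
  R = 104
  E = 82 + 5·104 = 602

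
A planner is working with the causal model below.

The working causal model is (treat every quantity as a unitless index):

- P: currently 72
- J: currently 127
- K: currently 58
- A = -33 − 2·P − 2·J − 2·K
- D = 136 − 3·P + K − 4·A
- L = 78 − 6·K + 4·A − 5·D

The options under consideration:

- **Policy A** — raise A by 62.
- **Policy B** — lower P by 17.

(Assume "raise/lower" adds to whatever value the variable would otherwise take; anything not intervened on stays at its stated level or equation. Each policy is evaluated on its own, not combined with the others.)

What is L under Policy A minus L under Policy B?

Policy A (A + 62):
  P = 72
  J = 127
  K = 58
  A = -33 − 2·72 − 2·127 − 2·58 (+62 from intervention) = -485
  D = 136 − 3·72 + 58 − 4·(-485) = 1918
  L = 78 − 6·58 + 4·(-485) − 5·1918 = -11800
Policy B (P − 17):
  P = 72 − 17 = 55
  J = 127
  K = 58
  A = -33 − 2·55 − 2·127 − 2·58 = -513
  D = 136 − 3·55 + 58 − 4·(-513) = 2081
  L = 78 − 6·58 + 4·(-513) − 5·2081 = -12727
L: -11800 − (-12727) = 927

927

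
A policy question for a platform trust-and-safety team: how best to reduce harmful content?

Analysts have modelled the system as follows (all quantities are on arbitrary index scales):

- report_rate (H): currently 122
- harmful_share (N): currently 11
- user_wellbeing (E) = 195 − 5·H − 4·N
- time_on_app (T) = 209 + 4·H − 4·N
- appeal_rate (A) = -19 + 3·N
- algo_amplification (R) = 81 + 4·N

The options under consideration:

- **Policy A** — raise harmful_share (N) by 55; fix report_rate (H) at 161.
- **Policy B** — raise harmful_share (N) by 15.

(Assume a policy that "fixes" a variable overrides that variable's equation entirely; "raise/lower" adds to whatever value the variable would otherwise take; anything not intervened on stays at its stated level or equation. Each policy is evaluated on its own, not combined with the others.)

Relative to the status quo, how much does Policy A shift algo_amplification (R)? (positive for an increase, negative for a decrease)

220

Baseline:
  N = 11
  R = 81 + 4·11 = 125
Policy A (N + 55, H := 161):
  N = 11 + 55 = 66
  R = 81 + 4·66 = 345
Change in R: 345 − 125 = 220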